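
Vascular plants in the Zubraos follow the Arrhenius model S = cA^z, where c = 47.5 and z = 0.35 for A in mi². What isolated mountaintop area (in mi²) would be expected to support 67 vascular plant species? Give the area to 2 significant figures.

2.7 mi²

67 = 47.5 × A^0.35  ⇒  A^0.35 = 67/47.5 = 1.411
ln A = ln(1.411) / 0.35 = 0.3440 / 0.35 = 0.9828
A = e^0.9828 ≈ 2.672 mi²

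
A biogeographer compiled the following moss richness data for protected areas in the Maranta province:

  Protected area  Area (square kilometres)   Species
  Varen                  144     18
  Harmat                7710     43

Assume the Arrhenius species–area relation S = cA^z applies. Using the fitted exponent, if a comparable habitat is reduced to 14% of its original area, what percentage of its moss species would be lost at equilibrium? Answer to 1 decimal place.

35.0%

z = ln(43/18) / ln(7710/144) = 0.8708 / 3.9805 = 0.2188
S_new/S_old = (A_new/A_old)^z = 0.14^0.2188 = exp(0.2188 × -1.9661) = 0.6504
Fraction lost = 1 − 0.6504 = 0.3496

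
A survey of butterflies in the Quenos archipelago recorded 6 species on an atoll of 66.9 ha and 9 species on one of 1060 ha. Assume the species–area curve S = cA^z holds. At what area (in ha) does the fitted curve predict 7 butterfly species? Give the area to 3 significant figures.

191 ha

z = ln(9/6) / ln(1060/66.9) = 0.4055 / 2.7628 = 0.1468
c = 6 / 66.9^0.1468 = 6 / 1.853 = 3.238
A = (7/3.238)^(1/0.1468) ⇒ ln A = ln(2.162)/0.1468 = 5.2536
A = e^5.2536 ≈ 191.2 ha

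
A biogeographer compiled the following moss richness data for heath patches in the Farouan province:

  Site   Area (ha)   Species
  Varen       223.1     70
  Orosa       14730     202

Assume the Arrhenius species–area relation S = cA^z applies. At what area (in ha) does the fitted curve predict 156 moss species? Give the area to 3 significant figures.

z = ln(202/70) / ln(14730/223.1) = 1.0598 / 4.1900 = 0.2529
c = 70 / 223.1^0.2529 = 70 / 3.926 = 17.83
A = (156/17.83)^(1/0.2529) ⇒ ln A = ln(8.75)/0.2529 = 8.5760
A = e^8.5760 ≈ 5303 ha

5300 ha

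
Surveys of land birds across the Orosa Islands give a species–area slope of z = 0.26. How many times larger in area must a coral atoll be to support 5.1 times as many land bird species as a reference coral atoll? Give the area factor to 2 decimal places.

526.53

(A₂/A₁)^0.26 = 5.1, so A₂/A₁ = 5.1^(1/0.26) = 5.1^3.846
ln(A₂/A₁) = ln 5.1 / 0.26 = 1.6292 / 0.26 = 6.2663
A₂/A₁ = e^6.2663 ≈ 526.5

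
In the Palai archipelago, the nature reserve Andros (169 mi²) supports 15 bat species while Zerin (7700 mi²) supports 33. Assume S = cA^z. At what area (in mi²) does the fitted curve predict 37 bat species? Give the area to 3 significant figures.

13400 mi²

z = ln(33/15) / ln(7700/169) = 0.7885 / 3.8191 = 0.2065
c = 15 / 169^0.2065 = 15 / 2.884 = 5.202
A = (37/5.202)^(1/0.2065) ⇒ ln A = ln(7.113)/0.2065 = 9.5031
A = e^9.5031 ≈ 13402 mi²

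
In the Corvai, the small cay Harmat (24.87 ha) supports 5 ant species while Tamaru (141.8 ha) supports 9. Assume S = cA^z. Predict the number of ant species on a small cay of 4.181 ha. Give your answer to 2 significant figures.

z = ln(9/5) / ln(141.8/24.87) = 0.5878 / 1.7408 = 0.3377
c = 5 / 24.87^0.3377 = 5 / 2.96 = 1.689
S₃ = 1.689 × 4.181^0.3377 = 1.689 × 1.621 ≈ 2.738

2.7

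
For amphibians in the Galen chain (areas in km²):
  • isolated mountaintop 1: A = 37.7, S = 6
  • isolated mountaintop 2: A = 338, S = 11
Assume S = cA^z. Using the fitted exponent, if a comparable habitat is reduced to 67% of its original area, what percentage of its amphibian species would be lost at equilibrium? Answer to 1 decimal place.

z = ln(11/6) / ln(338/37.7) = 0.6061 / 2.1934 = 0.2763
S_new/S_old = (A_new/A_old)^z = 0.67^0.2763 = exp(0.2763 × -0.4005) = 0.8952
Fraction lost = 1 − 0.8952 = 0.1048

10.5%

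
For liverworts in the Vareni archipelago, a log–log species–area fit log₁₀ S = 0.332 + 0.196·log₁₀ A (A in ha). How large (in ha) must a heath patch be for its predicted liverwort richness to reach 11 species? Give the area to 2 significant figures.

4200 ha

11 = 2.148 × A^0.196  ⇒  A^0.196 = 11/2.148 = 5.121
ln A = ln(5.121) / 0.196 = 1.6334 / 0.196 = 8.3339
A = e^8.3339 ≈ 4162 ha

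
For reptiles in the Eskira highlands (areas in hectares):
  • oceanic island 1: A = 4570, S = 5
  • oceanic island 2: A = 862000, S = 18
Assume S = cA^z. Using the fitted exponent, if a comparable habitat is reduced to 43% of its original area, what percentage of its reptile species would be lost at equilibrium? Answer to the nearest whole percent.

z = ln(18/5) / ln(862000/4570) = 1.2809 / 5.2397 = 0.2445
S_new/S_old = (A_new/A_old)^z = 0.43^0.2445 = exp(0.2445 × -0.8440) = 0.8136
Fraction lost = 1 − 0.8136 = 0.1864

19%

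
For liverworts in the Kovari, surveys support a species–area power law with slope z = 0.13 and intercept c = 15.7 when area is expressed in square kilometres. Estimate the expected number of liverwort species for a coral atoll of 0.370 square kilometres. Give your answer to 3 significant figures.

S = 15.7 × 0.37^0.13
ln S = ln 15.7 + 0.13 × ln 0.37 = 2.7537 + 0.13 × -0.9943 = 2.6244
S = e^2.6244 ≈ 13.8

13.8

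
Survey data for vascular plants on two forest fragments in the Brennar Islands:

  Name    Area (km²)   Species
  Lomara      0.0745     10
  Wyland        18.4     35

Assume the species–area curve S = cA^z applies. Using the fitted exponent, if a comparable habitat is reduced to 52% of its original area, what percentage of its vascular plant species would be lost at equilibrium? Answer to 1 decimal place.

13.8%

z = ln(35/10) / ln(18.4/0.0745) = 1.2528 / 5.5093 = 0.2274
S_new/S_old = (A_new/A_old)^z = 0.52^0.2274 = exp(0.2274 × -0.6539) = 0.8618
Fraction lost = 1 − 0.8618 = 0.1382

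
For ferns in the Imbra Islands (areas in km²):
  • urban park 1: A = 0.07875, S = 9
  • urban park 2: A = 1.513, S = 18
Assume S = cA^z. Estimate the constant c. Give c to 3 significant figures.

z = ln(S₂/S₁) / ln(A₂/A₁) = ln(18/9) / ln(1.513/0.07875) = 0.6931 / 2.9556 = 0.2345
c = S₁ / A₁^z = 9 / 0.07875^0.2345 = 9 / 0.551 = 16.33

16.3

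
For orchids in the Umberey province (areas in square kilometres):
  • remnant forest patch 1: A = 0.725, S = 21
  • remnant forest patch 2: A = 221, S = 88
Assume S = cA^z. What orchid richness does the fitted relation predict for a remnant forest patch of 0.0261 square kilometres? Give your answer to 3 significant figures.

9.13

z = ln(88/21) / ln(221/0.725) = 1.4328 / 5.7197 = 0.2505
c = 21 / 0.725^0.2505 = 21 / 0.9226 = 22.76
S₃ = 22.76 × 0.0261^0.2505 = 22.76 × 0.4012 ≈ 9.132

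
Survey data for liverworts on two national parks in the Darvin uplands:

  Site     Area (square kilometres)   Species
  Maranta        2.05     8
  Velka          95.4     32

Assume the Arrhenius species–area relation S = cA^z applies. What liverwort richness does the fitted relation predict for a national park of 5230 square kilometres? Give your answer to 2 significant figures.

z = ln(32/8) / ln(95.4/2.05) = 1.3863 / 3.8402 = 0.3610
c = 8 / 2.05^0.3610 = 8 / 1.296 = 6.174
S₃ = 6.174 × 5230^0.3610 = 6.174 × 22 ≈ 135.8

140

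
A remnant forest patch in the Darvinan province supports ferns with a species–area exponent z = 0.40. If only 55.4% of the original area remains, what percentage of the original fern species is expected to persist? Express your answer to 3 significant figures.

S_new/S_old = (A_new/A_old)^z = 0.554^0.4
= exp(0.4 × ln 0.554) = exp(0.4 × -0.5906) = exp(-0.2362) ≈ 0.7896

79.0%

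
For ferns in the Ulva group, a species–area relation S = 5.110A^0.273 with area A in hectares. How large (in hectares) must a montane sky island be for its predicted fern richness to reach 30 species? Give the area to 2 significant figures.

650 hectares

30 = 5.11 × A^0.273  ⇒  A^0.273 = 30/5.11 = 5.871
ln A = ln(5.871) / 0.273 = 1.7700 / 0.273 = 6.4835
A = e^6.4835 ≈ 654.3 hectares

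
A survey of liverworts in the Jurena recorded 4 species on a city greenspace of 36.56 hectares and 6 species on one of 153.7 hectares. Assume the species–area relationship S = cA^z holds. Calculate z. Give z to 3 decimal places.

0.282

Taking logs: ln S = ln c + z ln A, so z = (ln S₂ − ln S₁)/(ln A₂ − ln A₁).
z = ln(6/4) / ln(153.7/36.56) = ln(1.5) / ln(4.204) = 0.4055 / 1.4360 = 0.2823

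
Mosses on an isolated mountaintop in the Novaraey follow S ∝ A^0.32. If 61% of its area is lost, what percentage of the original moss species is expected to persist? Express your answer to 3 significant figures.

S_new/S_old = (A_new/A_old)^z = 0.39^0.32
= exp(0.32 × ln 0.39) = exp(0.32 × -0.9416) = exp(-0.3013) ≈ 0.7398

74.0%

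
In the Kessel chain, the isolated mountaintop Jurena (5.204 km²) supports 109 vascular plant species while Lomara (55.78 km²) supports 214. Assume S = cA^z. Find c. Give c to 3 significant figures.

68.2

z = ln(S₂/S₁) / ln(A₂/A₁) = ln(214/109) / ln(55.78/5.204) = 0.6746 / 2.3720 = 0.2844
c = S₁ / A₁^z = 109 / 5.204^0.2844 = 109 / 1.599 = 68.19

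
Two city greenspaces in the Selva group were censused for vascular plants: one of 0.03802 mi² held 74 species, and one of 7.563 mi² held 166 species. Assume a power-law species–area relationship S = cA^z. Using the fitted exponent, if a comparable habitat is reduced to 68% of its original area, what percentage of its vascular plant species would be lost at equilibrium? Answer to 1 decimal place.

z = ln(166/74) / ln(7.563/0.03802) = 0.8079 / 5.2929 = 0.1526
S_new/S_old = (A_new/A_old)^z = 0.68^0.1526 = exp(0.1526 × -0.3857) = 0.9428
Fraction lost = 1 − 0.9428 = 0.05717

5.7%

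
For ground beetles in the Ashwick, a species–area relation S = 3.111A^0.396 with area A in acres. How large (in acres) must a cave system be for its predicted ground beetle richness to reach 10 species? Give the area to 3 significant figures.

19.1 acres

10 = 3.111 × A^0.396  ⇒  A^0.396 = 10/3.111 = 3.214
ln A = ln(3.214) / 0.396 = 1.1676 / 0.396 = 2.9486
A = e^2.9486 ≈ 19.08 acres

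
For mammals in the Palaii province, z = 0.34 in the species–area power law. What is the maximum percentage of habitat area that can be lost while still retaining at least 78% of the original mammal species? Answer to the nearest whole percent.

52%

Need (A_new/A_old)^0.34 = 0.78, so A_new/A_old = 0.78^(1/0.34) = 0.78^2.941
ln(A_new/A_old) = ln 0.78 / 0.34 = -0.2485 / 0.34 = -0.7308
A_new/A_old = e^-0.7308 ≈ 0.4815
Fraction that can be lost = 1 − 0.4815 = 0.5185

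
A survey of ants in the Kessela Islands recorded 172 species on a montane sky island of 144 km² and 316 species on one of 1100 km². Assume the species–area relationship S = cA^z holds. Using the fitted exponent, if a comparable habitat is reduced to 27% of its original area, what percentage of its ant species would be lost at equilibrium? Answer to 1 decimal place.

32.4%

z = ln(316/172) / ln(1100/144) = 0.6082 / 2.0333 = 0.2992
S_new/S_old = (A_new/A_old)^z = 0.27^0.2992 = exp(0.2992 × -1.3093) = 0.6759
Fraction lost = 1 − 0.6759 = 0.3241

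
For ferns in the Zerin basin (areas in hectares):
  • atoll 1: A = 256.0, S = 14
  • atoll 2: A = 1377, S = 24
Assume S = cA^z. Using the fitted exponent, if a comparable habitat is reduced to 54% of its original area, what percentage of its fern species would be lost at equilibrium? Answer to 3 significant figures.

z = ln(24/14) / ln(1377/256) = 0.5390 / 1.6825 = 0.3204
S_new/S_old = (A_new/A_old)^z = 0.54^0.3204 = exp(0.3204 × -0.6162) = 0.8209
Fraction lost = 1 − 0.8209 = 0.1791

17.9%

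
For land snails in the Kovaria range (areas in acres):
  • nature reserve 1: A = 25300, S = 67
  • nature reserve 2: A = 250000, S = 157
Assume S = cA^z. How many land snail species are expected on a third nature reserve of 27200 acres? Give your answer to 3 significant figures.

68.8

z = ln(157/67) / ln(250000/25300) = 0.8516 / 2.2907 = 0.3718
c = 67 / 25300^0.3718 = 67 / 43.34 = 1.546
S₃ = 1.546 × 27200^0.3718 = 1.546 × 44.52 ≈ 68.83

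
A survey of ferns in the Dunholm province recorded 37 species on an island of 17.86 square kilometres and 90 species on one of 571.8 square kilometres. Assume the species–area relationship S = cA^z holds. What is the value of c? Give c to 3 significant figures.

z = ln(S₂/S₁) / ln(A₂/A₁) = ln(90/37) / ln(571.8/17.86) = 0.8889 / 3.4662 = 0.2564
c = S₁ / A₁^z = 37 / 17.86^0.2564 = 37 / 2.094 = 17.67

17.7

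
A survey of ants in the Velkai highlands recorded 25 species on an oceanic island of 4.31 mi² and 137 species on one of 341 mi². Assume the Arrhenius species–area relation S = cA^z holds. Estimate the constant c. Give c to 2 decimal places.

z = ln(S₂/S₁) / ln(A₂/A₁) = ln(137/25) / ln(341/4.31) = 1.7011 / 4.3709 = 0.3892
c = S₁ / A₁^z = 25 / 4.31^0.3892 = 25 / 1.766 = 14.16

14.16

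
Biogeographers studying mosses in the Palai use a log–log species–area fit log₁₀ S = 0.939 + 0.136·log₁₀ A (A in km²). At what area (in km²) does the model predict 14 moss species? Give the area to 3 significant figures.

33.3 km²

14 = 8.69 × A^0.136  ⇒  A^0.136 = 14/8.69 = 1.611
ln A = ln(1.611) / 0.136 = 0.4769 / 0.136 = 3.5068
A = e^3.5068 ≈ 33.34 km²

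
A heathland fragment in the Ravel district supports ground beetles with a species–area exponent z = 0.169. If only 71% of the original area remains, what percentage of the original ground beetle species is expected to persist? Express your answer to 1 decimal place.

94.4%

S_new/S_old = (A_new/A_old)^z = 0.71^0.169
= exp(0.169 × ln 0.71) = exp(0.169 × -0.3425) = exp(-0.0579) ≈ 0.9438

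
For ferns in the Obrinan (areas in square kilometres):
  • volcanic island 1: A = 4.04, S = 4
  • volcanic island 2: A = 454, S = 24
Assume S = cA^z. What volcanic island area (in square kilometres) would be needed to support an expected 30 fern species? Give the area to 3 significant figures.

817 square kilometres

z = ln(24/4) / ln(454/4.04) = 1.7918 / 4.7219 = 0.3795
c = 4 / 4.04^0.3795 = 4 / 1.699 = 2.355
A = (30/2.355)^(1/0.3795) ⇒ ln A = ln(12.74)/0.3795 = 6.7062
A = e^6.7062 ≈ 817.4 square kilometres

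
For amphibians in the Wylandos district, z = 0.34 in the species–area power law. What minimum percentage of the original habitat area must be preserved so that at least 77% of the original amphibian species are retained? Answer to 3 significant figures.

46.4%

Need (A_new/A_old)^0.34 = 0.77, so A_new/A_old = 0.77^(1/0.34) = 0.77^2.941
ln(A_new/A_old) = ln 0.77 / 0.34 = -0.2614 / 0.34 = -0.7687
A_new/A_old = e^-0.7687 ≈ 0.4636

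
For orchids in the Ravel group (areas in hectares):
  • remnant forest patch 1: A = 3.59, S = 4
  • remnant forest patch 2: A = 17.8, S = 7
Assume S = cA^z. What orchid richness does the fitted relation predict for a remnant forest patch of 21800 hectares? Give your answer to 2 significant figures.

z = ln(7/4) / ln(17.8/3.59) = 0.5596 / 1.6010 = 0.3495
c = 4 / 3.59^0.3495 = 4 / 1.563 = 2.559
S₃ = 2.559 × 21800^0.3495 = 2.559 × 32.84 ≈ 84.04

84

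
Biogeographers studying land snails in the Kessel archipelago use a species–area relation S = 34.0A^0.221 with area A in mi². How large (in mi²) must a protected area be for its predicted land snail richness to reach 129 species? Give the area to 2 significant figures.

129 = 34 × A^0.221  ⇒  A^0.221 = 129/34 = 3.794
ln A = ln(3.794) / 0.221 = 1.3335 / 0.221 = 6.0337
A = e^6.0337 ≈ 417.3 mi²

420 mi²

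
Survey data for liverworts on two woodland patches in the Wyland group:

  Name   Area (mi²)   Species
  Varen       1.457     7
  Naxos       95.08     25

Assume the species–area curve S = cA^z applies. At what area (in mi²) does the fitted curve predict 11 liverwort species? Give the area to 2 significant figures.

z = ln(25/7) / ln(95.08/1.457) = 1.2730 / 4.1783 = 0.3047
c = 7 / 1.457^0.3047 = 7 / 1.122 = 6.242
A = (11/6.242)^(1/0.3047) ⇒ ln A = ln(1.762)/0.3047 = 1.8600
A = e^1.8600 ≈ 6.423 mi²

6.4 mi²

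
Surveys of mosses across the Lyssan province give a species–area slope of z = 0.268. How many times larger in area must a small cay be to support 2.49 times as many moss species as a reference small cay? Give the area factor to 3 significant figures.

30.1

(A₂/A₁)^0.268 = 2.49, so A₂/A₁ = 2.49^(1/0.268) = 2.49^3.731
ln(A₂/A₁) = ln 2.49 / 0.268 = 0.9123 / 0.268 = 3.4040
A₂/A₁ = e^3.4040 ≈ 30.09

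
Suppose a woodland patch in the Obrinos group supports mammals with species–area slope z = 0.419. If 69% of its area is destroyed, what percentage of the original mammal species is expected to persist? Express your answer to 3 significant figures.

61.2%

S_new/S_old = (A_new/A_old)^z = 0.31^0.419
= exp(0.419 × ln 0.31) = exp(0.419 × -1.1712) = exp(-0.4907) ≈ 0.6122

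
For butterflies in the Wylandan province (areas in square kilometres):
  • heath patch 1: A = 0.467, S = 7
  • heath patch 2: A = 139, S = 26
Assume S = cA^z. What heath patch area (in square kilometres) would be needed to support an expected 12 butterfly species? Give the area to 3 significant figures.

4.85 square kilometres

z = ln(26/7) / ln(139/0.467) = 1.3122 / 5.6959 = 0.2304
c = 7 / 0.467^0.2304 = 7 / 0.8391 = 8.342
A = (12/8.342)^(1/0.2304) ⇒ ln A = ln(1.438)/0.2304 = 1.5782
A = e^1.5782 ≈ 4.846 square kilometres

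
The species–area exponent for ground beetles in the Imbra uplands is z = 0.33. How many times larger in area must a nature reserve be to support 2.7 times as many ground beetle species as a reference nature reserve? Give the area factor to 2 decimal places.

20.28

(A₂/A₁)^0.33 = 2.7, so A₂/A₁ = 2.7^(1/0.33) = 2.7^3.03
ln(A₂/A₁) = ln 2.7 / 0.33 = 0.9933 / 0.33 = 3.0099
A₂/A₁ = e^3.0099 ≈ 20.28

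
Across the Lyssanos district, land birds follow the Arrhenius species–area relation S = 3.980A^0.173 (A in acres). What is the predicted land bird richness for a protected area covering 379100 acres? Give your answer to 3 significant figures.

36.7

S = 3.98 × 379100^0.173
ln S = ln 3.98 + 0.173 × ln 379100 = 1.3813 + 0.173 × 12.8456 = 3.6036
S = e^3.6036 ≈ 36.73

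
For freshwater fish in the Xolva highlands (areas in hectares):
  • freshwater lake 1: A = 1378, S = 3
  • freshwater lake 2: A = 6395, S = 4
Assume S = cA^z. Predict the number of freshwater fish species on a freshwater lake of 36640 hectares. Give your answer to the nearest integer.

6

z = ln(4/3) / ln(6395/1378) = 0.2877 / 1.5349 = 0.1874
c = 3 / 1378^0.1874 = 3 / 3.876 = 0.774
S₃ = 0.774 × 36640^0.1874 = 0.774 × 7.168 ≈ 5.548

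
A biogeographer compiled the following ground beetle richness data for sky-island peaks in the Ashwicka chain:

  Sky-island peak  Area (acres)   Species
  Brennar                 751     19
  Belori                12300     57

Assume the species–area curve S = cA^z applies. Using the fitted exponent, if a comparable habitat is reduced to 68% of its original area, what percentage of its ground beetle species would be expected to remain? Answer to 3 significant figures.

z = ln(57/19) / ln(12300/751) = 1.0986 / 2.7959 = 0.3929
S_new/S_old = (A_new/A_old)^z = 0.68^0.3929 = exp(0.3929 × -0.3857) = 0.8594

85.9%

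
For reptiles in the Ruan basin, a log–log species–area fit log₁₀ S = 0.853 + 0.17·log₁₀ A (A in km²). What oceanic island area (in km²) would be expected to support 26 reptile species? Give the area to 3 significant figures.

2020 km²

26 = 7.129 × A^0.17  ⇒  A^0.17 = 26/7.129 = 3.647
ln A = ln(3.647) / 0.17 = 1.2940 / 0.17 = 7.6117
A = e^7.6117 ≈ 2022 km²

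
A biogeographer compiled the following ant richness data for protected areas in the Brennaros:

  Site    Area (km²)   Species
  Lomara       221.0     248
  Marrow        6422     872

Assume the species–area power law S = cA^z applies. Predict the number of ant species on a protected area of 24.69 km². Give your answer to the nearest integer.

109

z = ln(872/248) / ln(6422/221) = 1.2574 / 3.3693 = 0.3732
c = 248 / 221^0.3732 = 248 / 7.497 = 33.08
S₃ = 33.08 × 24.69^0.3732 = 33.08 × 3.309 ≈ 109.5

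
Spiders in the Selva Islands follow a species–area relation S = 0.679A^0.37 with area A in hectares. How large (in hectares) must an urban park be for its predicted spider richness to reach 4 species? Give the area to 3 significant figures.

4 = 0.679 × A^0.37  ⇒  A^0.37 = 4/0.679 = 5.891
ln A = ln(5.891) / 0.37 = 1.7734 / 0.37 = 4.7931
A = e^4.7931 ≈ 120.7 hectares

121 hectares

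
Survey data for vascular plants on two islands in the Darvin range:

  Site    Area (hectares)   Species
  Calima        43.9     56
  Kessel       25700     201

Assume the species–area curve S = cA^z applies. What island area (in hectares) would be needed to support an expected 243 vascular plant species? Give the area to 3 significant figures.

66200 hectares

z = ln(201/56) / ln(25700/43.9) = 1.2780 / 6.3723 = 0.2005
c = 56 / 43.9^0.2005 = 56 / 2.135 = 26.23
A = (243/26.23)^(1/0.2005) ⇒ ln A = ln(9.264)/0.2005 = 11.1004
A = e^11.1004 ≈ 66200 hectares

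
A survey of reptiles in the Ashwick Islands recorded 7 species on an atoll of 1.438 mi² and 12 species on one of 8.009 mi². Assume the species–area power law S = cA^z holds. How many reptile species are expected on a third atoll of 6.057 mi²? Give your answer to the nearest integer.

11

z = ln(12/7) / ln(8.009/1.438) = 0.5390 / 1.7173 = 0.3139
c = 7 / 1.438^0.3139 = 7 / 1.121 = 6.246
S₃ = 6.246 × 6.057^0.3139 = 6.246 × 1.76 ≈ 10.99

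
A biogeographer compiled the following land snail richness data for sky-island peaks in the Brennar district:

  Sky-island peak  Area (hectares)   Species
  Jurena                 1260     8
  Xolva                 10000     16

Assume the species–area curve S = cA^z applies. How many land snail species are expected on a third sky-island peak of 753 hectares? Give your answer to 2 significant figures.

6.7

z = ln(16/8) / ln(10000/1260) = 0.6931 / 2.0715 = 0.3346
c = 8 / 1260^0.3346 = 8 / 10.9 = 0.7339
S₃ = 0.7339 × 753^0.3346 = 0.7339 × 9.175 ≈ 6.734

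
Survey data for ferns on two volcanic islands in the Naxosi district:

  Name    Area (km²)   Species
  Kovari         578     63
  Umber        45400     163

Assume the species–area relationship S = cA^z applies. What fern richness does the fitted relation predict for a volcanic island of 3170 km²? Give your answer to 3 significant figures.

91.3

z = ln(163/63) / ln(45400/578) = 0.9506 / 4.3637 = 0.2178
c = 63 / 578^0.2178 = 63 / 3.996 = 15.76
S₃ = 15.76 × 3170^0.2178 = 15.76 × 5.79 ≈ 91.28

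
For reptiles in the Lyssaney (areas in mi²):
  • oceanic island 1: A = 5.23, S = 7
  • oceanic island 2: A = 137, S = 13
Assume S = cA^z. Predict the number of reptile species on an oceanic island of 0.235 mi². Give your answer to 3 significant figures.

3.89

z = ln(13/7) / ln(137/5.23) = 0.6190 / 3.2656 = 0.1896
c = 7 / 5.23^0.1896 = 7 / 1.368 = 5.116
S₃ = 5.116 × 0.235^0.1896 = 5.116 × 0.7599 ≈ 3.888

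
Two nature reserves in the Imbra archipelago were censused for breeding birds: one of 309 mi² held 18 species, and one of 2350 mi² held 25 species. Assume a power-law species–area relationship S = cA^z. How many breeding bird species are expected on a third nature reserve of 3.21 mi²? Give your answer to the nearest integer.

z = ln(25/18) / ln(2350/309) = 0.3285 / 2.0288 = 0.1619
c = 18 / 309^0.1619 = 18 / 2.53 = 7.114
S₃ = 7.114 × 3.21^0.1619 = 7.114 × 1.208 ≈ 8.592

9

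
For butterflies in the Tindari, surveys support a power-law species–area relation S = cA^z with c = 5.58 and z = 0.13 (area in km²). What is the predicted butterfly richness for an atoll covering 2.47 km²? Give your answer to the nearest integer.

6

S = 5.58 × 2.47^0.13
ln S = ln 5.58 + 0.13 × ln 2.47 = 1.7192 + 0.13 × 0.9042 = 1.8367
S = e^1.8367 ≈ 6.276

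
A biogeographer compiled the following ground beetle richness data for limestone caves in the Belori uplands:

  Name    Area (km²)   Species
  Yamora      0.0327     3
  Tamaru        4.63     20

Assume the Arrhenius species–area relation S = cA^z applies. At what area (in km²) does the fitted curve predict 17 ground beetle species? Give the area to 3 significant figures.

z = ln(20/3) / ln(4.63/0.0327) = 1.8971 / 4.9529 = 0.3830
c = 3 / 0.0327^0.3830 = 3 / 0.2698 = 11.12
A = (17/11.12)^(1/0.3830) ⇒ ln A = ln(1.529)/0.3830 = 1.1083
A = e^1.1083 ≈ 3.029 km²

3.03 km²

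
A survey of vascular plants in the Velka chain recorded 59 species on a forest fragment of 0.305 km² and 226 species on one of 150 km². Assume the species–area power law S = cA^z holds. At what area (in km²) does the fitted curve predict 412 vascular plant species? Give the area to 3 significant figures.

2400 km²

z = ln(226/59) / ln(150/0.305) = 1.3430 / 6.1981 = 0.2167
c = 59 / 0.305^0.2167 = 59 / 0.7731 = 76.31
A = (412/76.31)^(1/0.2167) ⇒ ln A = ln(5.399)/0.2167 = 7.7820
A = e^7.7820 ≈ 2397 km²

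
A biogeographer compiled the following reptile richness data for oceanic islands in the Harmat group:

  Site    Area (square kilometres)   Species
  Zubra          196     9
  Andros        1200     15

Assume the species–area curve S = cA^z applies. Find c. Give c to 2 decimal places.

z = ln(S₂/S₁) / ln(A₂/A₁) = ln(15/9) / ln(1200/196) = 0.5108 / 1.8120 = 0.2819
c = S₁ / A₁^z = 9 / 196^0.2819 = 9 / 4.428 = 2.032

2.03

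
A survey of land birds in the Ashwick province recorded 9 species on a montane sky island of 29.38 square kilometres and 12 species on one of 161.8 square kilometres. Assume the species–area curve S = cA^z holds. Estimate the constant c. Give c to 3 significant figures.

5.09

z = ln(S₂/S₁) / ln(A₂/A₁) = ln(12/9) / ln(161.8/29.38) = 0.2877 / 1.7060 = 0.1686
c = S₁ / A₁^z = 9 / 29.38^0.1686 = 9 / 1.768 = 5.09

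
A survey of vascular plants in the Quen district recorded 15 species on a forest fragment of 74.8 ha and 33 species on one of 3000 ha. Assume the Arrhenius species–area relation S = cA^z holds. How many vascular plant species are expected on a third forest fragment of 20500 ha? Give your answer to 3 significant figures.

49.7

z = ln(33/15) / ln(3000/74.8) = 0.7885 / 3.6915 = 0.2136
c = 15 / 74.8^0.2136 = 15 / 2.513 = 5.968
S₃ = 5.968 × 20500^0.2136 = 5.968 × 8.335 ≈ 49.75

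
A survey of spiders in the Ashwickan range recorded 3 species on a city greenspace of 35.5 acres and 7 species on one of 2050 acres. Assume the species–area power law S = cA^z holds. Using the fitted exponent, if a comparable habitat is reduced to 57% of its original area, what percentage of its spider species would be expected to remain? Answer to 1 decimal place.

z = ln(7/3) / ln(2050/35.5) = 0.8473 / 4.0561 = 0.2089
S_new/S_old = (A_new/A_old)^z = 0.57^0.2089 = exp(0.2089 × -0.5621) = 0.8892

88.9%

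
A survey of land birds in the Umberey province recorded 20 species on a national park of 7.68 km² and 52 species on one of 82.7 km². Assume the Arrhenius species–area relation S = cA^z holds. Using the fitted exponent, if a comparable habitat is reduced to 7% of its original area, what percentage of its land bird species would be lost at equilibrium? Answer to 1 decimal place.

65.7%

z = ln(52/20) / ln(82.7/7.68) = 0.9555 / 2.3766 = 0.4020
S_new/S_old = (A_new/A_old)^z = 0.07^0.4020 = exp(0.4020 × -2.6593) = 0.3433
Fraction lost = 1 − 0.3433 = 0.6567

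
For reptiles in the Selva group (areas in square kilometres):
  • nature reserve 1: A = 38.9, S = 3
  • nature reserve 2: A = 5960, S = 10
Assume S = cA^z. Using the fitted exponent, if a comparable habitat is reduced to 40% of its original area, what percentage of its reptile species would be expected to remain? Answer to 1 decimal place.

80.3%

z = ln(10/3) / ln(5960/38.9) = 1.2040 / 5.0318 = 0.2393
S_new/S_old = (A_new/A_old)^z = 0.4^0.2393 = exp(0.2393 × -0.9163) = 0.8031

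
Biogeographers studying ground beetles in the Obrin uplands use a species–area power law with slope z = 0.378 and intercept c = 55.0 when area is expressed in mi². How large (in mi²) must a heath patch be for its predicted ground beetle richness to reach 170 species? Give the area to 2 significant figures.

20 mi²

170 = 55 × A^0.378  ⇒  A^0.378 = 170/55 = 3.091
ln A = ln(3.091) / 0.378 = 1.1285 / 0.378 = 2.9854
A = e^2.9854 ≈ 19.79 mi²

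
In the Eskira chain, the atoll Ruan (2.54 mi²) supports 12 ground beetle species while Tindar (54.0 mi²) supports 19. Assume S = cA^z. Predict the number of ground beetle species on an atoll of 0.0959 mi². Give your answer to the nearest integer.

7

z = ln(19/12) / ln(54/2.54) = 0.4595 / 3.0568 = 0.1503
c = 12 / 2.54^0.1503 = 12 / 1.15 = 10.43
S₃ = 10.43 × 0.0959^0.1503 = 10.43 × 0.703 ≈ 7.333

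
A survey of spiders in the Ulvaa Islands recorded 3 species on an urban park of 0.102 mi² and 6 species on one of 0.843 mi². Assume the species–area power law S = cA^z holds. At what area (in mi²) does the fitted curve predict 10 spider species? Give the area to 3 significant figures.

4.00 mi²

z = ln(6/3) / ln(0.843/0.102) = 0.6931 / 2.1120 = 0.3282
c = 3 / 0.102^0.3282 = 3 / 0.4727 = 6.346
A = (10/6.346)^(1/0.3282) ⇒ ln A = ln(1.576)/0.3282 = 1.3857
A = e^1.3857 ≈ 3.998 mi²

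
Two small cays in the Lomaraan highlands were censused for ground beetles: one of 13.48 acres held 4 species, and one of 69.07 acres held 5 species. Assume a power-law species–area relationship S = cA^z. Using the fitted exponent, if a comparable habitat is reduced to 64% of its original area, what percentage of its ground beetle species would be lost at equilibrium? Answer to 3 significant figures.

5.91%

z = ln(5/4) / ln(69.07/13.48) = 0.2231 / 1.6339 = 0.1366
S_new/S_old = (A_new/A_old)^z = 0.64^0.1366 = exp(0.1366 × -0.4463) = 0.9409
Fraction lost = 1 − 0.9409 = 0.05913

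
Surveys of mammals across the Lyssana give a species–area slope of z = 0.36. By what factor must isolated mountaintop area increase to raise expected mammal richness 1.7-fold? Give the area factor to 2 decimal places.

(A₂/A₁)^0.36 = 1.7, so A₂/A₁ = 1.7^(1/0.36) = 1.7^2.778
ln(A₂/A₁) = ln 1.7 / 0.36 = 0.5306 / 0.36 = 1.4740
A₂/A₁ = e^1.4740 ≈ 4.367

4.37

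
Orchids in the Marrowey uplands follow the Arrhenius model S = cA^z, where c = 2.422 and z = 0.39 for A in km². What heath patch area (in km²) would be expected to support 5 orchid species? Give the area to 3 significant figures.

5 = 2.422 × A^0.39  ⇒  A^0.39 = 5/2.422 = 2.064
ln A = ln(2.064) / 0.39 = 0.7248 / 0.39 = 1.8586
A = e^1.8586 ≈ 6.415 km²

6.41 km²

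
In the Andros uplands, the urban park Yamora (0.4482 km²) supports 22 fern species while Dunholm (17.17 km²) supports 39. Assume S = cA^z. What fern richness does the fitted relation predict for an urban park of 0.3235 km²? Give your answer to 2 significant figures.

z = ln(39/22) / ln(17.17/0.4482) = 0.5725 / 3.6457 = 0.1570
c = 22 / 0.4482^0.1570 = 22 / 0.8816 = 24.95
S₃ = 24.95 × 0.3235^0.1570 = 24.95 × 0.8376 ≈ 20.9

21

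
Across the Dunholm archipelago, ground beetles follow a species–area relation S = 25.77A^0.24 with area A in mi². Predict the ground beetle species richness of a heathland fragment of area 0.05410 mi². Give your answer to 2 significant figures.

13

S = 25.77 × 0.0541^0.24
ln S = ln 25.77 + 0.24 × ln 0.0541 = 3.2492 + 0.24 × -2.9169 = 2.5491
S = e^2.5491 ≈ 12.8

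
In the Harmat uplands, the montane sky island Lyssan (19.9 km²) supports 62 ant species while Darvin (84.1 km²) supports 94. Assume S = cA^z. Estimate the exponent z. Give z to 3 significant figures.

Taking logs: ln S = ln c + z ln A, so z = (ln S₂ − ln S₁)/(ln A₂ − ln A₁).
z = ln(94/62) / ln(84.1/19.9) = ln(1.516) / ln(4.226) = 0.4162 / 1.4413 = 0.2887

0.289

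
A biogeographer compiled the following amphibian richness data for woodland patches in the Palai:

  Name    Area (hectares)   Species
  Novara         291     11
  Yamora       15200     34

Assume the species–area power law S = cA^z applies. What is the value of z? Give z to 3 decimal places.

Taking logs: ln S = ln c + z ln A, so z = (ln S₂ − ln S₁)/(ln A₂ − ln A₁).
z = ln(34/11) / ln(15200/291) = ln(3.091) / ln(52.23) = 1.1285 / 3.9557 = 0.2853

0.285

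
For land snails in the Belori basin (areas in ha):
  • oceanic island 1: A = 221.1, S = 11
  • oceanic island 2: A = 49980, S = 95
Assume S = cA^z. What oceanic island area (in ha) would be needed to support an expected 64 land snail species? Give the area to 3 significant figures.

z = ln(95/11) / ln(49980/221.1) = 2.1560 / 5.4208 = 0.3977
c = 11 / 221.1^0.3977 = 11 / 8.561 = 1.285
A = (64/1.285)^(1/0.3977) ⇒ ln A = ln(49.81)/0.3977 = 9.8262
A = e^9.8262 ≈ 18513 ha

18500 ha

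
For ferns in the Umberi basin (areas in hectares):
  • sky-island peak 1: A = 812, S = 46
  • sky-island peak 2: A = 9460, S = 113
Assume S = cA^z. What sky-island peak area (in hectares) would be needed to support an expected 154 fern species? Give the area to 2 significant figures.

z = ln(113/46) / ln(9460/812) = 0.8987 / 2.4553 = 0.3660
c = 46 / 812^0.3660 = 46 / 11.61 = 3.96
A = (154/3.96)^(1/0.3660) ⇒ ln A = ln(38.88)/0.3660 = 10.0005
A = e^10.0005 ≈ 22038 hectares

22000 hectares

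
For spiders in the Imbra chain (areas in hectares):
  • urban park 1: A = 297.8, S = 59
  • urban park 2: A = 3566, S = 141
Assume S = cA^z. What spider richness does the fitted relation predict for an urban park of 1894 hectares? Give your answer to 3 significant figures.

z = ln(141/59) / ln(3566/297.8) = 0.8712 / 2.4828 = 0.3509
c = 59 / 297.8^0.3509 = 59 / 7.381 = 7.993
S₃ = 7.993 × 1894^0.3509 = 7.993 × 14.13 ≈ 112.9

113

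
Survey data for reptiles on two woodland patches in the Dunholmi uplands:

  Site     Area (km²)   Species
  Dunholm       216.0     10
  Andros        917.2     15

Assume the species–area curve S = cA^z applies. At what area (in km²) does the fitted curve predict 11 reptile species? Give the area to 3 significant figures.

z = ln(15/10) / ln(917.2/216) = 0.4055 / 1.4460 = 0.2804
c = 10 / 216^0.2804 = 10 / 4.514 = 2.215
A = (11/2.215)^(1/0.2804) ⇒ ln A = ln(4.966)/0.2804 = 5.7152
A = e^5.7152 ≈ 303.4 km²

303 km²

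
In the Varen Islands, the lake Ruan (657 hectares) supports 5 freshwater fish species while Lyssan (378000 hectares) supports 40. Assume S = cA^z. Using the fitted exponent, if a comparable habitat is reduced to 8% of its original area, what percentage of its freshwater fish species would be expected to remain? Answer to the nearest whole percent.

z = ln(40/5) / ln(378000/657) = 2.0794 / 6.3550 = 0.3272
S_new/S_old = (A_new/A_old)^z = 0.08^0.3272 = exp(0.3272 × -2.5257) = 0.4376

44%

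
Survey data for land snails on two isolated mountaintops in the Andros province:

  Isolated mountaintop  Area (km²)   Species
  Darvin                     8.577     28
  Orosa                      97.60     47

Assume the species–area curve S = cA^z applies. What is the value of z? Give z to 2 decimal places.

Taking logs: ln S = ln c + z ln A, so z = (ln S₂ − ln S₁)/(ln A₂ − ln A₁).
z = ln(47/28) / ln(97.6/8.577) = ln(1.679) / ln(11.38) = 0.5179 / 2.4318 = 0.2130

0.21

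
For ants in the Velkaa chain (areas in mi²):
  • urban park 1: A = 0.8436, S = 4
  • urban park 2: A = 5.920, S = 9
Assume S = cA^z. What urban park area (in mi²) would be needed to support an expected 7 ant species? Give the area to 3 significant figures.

z = ln(9/4) / ln(5.92/0.8436) = 0.8109 / 1.9484 = 0.4162
c = 4 / 0.8436^0.4162 = 4 / 0.9317 = 4.293
A = (7/4.293)^(1/0.4162) ⇒ ln A = ln(1.63)/0.4162 = 1.1745
A = e^1.1745 ≈ 3.237 mi²

3.24 mi²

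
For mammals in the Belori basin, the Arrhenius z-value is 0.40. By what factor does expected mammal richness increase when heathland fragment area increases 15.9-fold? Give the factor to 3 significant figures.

S₂/S₁ = (A₂/A₁)^z = 15.9^0.4
ln(S₂/S₁) = 0.4 × ln 15.9 = 0.4 × 2.7663 = 1.1065
S₂/S₁ = e^1.1065 ≈ 3.024

3.02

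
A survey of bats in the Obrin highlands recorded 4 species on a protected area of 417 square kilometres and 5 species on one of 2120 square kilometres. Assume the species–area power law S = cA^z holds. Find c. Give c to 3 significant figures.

1.75

z = ln(S₂/S₁) / ln(A₂/A₁) = ln(5/4) / ln(2120/417) = 0.2231 / 1.6261 = 0.1372
c = S₁ / A₁^z = 4 / 417^0.1372 = 4 / 2.289 = 1.748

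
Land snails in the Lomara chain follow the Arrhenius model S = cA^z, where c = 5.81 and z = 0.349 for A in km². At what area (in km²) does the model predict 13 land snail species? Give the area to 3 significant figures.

13 = 5.81 × A^0.349  ⇒  A^0.349 = 13/5.81 = 2.238
ln A = ln(2.238) / 0.349 = 0.8054 / 0.349 = 2.3076
A = e^2.3076 ≈ 10.05 km²

10.1 km²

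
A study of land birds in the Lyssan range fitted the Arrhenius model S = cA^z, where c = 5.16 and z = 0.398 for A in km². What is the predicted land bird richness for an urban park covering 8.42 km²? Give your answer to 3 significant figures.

S = 5.16 × 8.42^0.398
ln S = ln 5.16 + 0.398 × ln 8.42 = 1.6409 + 0.398 × 2.1306 = 2.4889
S = e^2.4889 ≈ 12.05

12.0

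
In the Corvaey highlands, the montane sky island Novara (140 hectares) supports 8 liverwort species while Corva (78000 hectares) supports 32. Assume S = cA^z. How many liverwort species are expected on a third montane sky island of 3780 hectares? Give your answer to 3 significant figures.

z = ln(32/8) / ln(78000/140) = 1.3863 / 6.3228 = 0.2193
c = 8 / 140^0.2193 = 8 / 2.955 = 2.707
S₃ = 2.707 × 3780^0.2193 = 2.707 × 6.087 ≈ 16.48

16.5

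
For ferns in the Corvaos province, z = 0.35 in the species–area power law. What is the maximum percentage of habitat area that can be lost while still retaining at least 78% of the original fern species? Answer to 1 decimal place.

Need (A_new/A_old)^0.35 = 0.78, so A_new/A_old = 0.78^(1/0.35) = 0.78^2.857
ln(A_new/A_old) = ln 0.78 / 0.35 = -0.2485 / 0.35 = -0.7099
A_new/A_old = e^-0.7099 ≈ 0.4917
Fraction that can be lost = 1 − 0.4917 = 0.5083

50.8%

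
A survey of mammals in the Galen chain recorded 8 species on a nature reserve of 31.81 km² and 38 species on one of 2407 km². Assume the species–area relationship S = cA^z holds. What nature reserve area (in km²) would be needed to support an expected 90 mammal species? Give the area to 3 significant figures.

26400 km²

z = ln(38/8) / ln(2407/31.81) = 1.5581 / 4.3264 = 0.3602
c = 8 / 31.81^0.3602 = 8 / 3.477 = 2.301
A = (90/2.301)^(1/0.3602) ⇒ ln A = ln(39.11)/0.3602 = 10.1802
A = e^10.1802 ≈ 26376 km²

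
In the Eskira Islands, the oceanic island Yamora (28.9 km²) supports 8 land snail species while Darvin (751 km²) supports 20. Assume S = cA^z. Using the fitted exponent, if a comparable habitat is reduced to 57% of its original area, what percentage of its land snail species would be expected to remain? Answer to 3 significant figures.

z = ln(20/8) / ln(751/28.9) = 0.9163 / 3.2576 = 0.2813
S_new/S_old = (A_new/A_old)^z = 0.57^0.2813 = exp(0.2813 × -0.5621) = 0.8538

85.4%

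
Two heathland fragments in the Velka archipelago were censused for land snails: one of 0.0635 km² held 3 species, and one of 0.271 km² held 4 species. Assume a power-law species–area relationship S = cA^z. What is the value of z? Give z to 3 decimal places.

Taking logs: ln S = ln c + z ln A, so z = (ln S₂ − ln S₁)/(ln A₂ − ln A₁).
z = ln(4/3) / ln(0.271/0.0635) = ln(1.333) / ln(4.268) = 0.2877 / 1.4511 = 0.1983

0.198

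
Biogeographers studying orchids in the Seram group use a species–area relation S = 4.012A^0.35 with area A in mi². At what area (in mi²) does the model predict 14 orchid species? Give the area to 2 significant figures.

14 = 4.012 × A^0.35  ⇒  A^0.35 = 14/4.012 = 3.49
ln A = ln(3.49) / 0.35 = 1.2498 / 0.35 = 3.5708
A = e^3.5708 ≈ 35.54 mi²

36 mi²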